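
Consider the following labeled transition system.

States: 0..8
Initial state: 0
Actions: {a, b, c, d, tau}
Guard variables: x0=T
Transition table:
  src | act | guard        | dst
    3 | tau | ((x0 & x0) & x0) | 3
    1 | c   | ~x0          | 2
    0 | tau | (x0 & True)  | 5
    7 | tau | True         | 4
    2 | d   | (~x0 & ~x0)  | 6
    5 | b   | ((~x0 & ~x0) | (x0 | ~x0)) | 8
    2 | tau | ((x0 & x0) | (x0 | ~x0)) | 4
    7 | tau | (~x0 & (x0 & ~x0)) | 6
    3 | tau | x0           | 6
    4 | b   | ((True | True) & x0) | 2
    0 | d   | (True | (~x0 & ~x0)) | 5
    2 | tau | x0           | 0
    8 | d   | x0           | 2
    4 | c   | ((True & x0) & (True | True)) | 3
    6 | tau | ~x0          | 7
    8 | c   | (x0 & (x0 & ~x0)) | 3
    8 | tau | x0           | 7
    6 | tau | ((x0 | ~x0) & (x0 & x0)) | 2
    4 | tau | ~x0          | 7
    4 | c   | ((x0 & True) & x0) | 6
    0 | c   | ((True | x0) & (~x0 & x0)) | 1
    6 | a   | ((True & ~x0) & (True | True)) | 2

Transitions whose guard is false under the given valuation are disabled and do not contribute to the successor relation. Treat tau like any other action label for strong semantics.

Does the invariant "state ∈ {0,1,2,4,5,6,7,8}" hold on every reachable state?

Inv-set: {0,1,2,4,5,6,7,8}
Reach set: {0,2,3,4,5,6,7,8}
  0: ✓
  2: ✓
  3: ✗ unsafe
  4: ✓
  5: ✓
  6: ✓
  7: ✓
  8: ✓
counterexample path to 3: tau·b·d·tau·c

Answer: INVARIANT VIOLATED at state 3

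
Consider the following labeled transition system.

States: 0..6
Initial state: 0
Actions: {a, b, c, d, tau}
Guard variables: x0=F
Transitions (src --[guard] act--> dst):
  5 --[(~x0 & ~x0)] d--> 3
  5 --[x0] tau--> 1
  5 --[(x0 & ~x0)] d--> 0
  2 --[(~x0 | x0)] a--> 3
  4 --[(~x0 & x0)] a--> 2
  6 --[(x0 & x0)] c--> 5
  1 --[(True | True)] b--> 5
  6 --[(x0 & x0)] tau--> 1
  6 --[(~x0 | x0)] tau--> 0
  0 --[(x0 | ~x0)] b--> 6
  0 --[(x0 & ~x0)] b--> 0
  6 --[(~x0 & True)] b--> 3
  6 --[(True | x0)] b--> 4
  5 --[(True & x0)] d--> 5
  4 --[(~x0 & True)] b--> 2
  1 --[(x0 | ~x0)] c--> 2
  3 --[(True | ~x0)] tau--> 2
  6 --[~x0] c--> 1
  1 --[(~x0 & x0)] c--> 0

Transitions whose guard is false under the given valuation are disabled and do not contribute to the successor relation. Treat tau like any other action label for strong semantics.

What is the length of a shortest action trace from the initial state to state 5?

Answer: 3

Trace:
BFS to 5:
  depth 0: {0}
  depth 1: {6}
  depth 2: {1,3,4}
  depth 3: {2,5}
first hit 5 at d=3 via b·c·b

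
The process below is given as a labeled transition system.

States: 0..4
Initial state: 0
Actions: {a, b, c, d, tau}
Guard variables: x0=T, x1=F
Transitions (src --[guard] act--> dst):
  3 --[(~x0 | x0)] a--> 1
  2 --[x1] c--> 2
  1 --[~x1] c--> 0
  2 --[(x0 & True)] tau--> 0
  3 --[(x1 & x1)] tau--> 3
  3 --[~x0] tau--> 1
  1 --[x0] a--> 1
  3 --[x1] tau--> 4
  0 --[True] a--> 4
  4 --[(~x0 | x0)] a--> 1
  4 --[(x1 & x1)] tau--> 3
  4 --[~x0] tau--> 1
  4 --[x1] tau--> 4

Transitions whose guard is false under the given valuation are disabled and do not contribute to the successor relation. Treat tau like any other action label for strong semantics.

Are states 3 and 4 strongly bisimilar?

Compute ~ classes (split until stable):
  π0 = {{0,1,2,3,4}}
  π1 = {{0,3,4},{1},{2}}
  π2 = {{0},{1},{2},{3,4}}
stable after 3 split(s): 4 block(s)
3∈{3,4}, 4∈{3,4}

Answer: BISIMILAR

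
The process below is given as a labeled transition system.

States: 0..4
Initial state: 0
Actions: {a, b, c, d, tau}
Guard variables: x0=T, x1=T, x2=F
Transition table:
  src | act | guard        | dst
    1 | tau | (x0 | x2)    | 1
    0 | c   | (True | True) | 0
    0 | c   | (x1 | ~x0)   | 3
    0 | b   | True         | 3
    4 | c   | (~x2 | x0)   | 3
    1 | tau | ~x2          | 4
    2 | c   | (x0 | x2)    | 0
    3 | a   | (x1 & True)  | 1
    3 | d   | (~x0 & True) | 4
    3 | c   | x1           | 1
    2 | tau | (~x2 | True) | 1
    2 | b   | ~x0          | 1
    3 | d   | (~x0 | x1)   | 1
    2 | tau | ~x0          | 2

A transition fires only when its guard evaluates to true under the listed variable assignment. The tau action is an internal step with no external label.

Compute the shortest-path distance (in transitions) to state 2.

Answer: UNREACHABLE

Trace:
Layered search for 2:
  L0 = {0}
  L1 = {3}
  L2 = {1}
  L3 = {4}
2 never appears.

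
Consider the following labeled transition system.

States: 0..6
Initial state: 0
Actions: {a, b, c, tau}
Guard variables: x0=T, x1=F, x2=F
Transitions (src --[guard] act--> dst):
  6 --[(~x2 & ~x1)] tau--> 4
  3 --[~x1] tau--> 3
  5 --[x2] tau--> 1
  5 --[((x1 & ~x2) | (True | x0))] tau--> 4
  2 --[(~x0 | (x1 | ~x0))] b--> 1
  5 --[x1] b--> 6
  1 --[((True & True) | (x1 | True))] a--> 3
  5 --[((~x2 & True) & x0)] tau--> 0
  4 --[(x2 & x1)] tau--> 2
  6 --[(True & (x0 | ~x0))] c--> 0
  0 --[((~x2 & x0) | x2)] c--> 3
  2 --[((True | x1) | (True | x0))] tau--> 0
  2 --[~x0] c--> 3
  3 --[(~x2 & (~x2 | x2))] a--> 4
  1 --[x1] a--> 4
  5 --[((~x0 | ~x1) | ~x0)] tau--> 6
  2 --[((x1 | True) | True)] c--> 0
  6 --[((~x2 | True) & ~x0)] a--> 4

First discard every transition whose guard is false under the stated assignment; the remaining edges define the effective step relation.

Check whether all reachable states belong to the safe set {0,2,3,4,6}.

Answer: INVARIANT HOLDS

Working:
Safe = {0,2,3,4,6}
Reachable = {0,3,4}
  0: ✓
  3: ✓
  4: ✓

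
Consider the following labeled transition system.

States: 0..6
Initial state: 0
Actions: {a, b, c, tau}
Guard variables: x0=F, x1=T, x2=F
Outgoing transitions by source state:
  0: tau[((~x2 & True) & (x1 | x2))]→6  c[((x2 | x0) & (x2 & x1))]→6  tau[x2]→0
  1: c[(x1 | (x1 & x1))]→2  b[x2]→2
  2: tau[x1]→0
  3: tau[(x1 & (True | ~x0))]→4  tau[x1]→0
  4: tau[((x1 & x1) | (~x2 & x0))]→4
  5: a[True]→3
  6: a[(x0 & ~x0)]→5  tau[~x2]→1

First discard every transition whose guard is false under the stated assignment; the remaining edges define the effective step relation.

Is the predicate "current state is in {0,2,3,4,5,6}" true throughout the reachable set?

Answer: INVARIANT VIOLATED at state 1

Analysis:
Inv-set: {0,2,3,4,5,6}
Reach set: {0,1,2,6}
  0: ok
  1: outside
  2: ok
  6: ok
reach 1 via tau·tau — violates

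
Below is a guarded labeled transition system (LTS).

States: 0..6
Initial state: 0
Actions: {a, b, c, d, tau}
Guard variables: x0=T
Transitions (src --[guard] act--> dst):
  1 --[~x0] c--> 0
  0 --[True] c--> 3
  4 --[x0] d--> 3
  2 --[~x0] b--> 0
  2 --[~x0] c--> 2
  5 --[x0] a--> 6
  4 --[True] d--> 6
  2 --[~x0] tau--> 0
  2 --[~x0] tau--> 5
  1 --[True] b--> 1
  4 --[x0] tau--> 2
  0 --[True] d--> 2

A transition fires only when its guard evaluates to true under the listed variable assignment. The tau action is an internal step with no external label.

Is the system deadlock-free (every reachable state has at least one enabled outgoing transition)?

Reachable = {0,2,3}
  0: c→3  d→2  [2 exit(s)]
  2: ∅  [STUCK]
  3: ∅  [STUCK]
witness 2: d

Answer: DEADLOCK at state 2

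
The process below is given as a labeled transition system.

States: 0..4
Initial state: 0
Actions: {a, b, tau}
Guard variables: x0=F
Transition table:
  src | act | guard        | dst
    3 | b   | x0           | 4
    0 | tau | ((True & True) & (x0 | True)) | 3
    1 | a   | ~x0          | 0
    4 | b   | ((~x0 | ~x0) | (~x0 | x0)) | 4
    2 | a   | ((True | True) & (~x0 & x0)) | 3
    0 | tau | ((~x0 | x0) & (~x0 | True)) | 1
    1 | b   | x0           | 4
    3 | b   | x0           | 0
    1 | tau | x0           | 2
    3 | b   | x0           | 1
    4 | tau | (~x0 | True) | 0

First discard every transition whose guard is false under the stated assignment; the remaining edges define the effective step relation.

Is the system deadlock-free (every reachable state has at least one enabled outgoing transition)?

R = {0,1,3}
  0: tau→1  tau→3  [2 exit(s)]
  1: a→0  [1 exit(s)]
  3: ∅  [no exit]
Path to 3: tau

Answer: DEADLOCK at state 3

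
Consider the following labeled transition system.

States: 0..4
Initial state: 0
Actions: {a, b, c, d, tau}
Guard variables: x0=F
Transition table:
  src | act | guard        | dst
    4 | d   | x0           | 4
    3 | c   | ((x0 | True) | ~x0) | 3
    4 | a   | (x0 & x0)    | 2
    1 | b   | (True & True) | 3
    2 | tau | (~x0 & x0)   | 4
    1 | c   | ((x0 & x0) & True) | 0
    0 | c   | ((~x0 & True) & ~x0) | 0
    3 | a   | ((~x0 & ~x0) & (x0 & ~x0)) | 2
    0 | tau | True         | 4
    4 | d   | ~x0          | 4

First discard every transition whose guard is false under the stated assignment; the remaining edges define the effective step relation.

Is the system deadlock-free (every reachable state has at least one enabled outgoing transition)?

Answer: DEADLOCK-FREE

Working:
Reach set: {0,4}
  0: c→0  tau→4  [2 exit(s)]
  4: d→4  [1 exit(s)]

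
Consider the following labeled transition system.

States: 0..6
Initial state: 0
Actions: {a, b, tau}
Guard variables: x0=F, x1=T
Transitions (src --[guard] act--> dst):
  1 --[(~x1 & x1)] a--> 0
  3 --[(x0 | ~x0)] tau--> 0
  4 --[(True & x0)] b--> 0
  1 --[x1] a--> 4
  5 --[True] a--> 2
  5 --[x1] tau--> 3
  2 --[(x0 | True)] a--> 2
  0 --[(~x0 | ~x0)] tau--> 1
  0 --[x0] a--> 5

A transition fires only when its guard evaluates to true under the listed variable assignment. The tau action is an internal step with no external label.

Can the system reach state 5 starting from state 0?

Answer: UNREACHABLE

Working:
Guard filter leaves 6 enabled edge(s).
depth 0: {0}
depth 1: {1}  now seen {0,1}
depth 2: {4}  now seen {0,1,4}
Reach set: {0,1,4}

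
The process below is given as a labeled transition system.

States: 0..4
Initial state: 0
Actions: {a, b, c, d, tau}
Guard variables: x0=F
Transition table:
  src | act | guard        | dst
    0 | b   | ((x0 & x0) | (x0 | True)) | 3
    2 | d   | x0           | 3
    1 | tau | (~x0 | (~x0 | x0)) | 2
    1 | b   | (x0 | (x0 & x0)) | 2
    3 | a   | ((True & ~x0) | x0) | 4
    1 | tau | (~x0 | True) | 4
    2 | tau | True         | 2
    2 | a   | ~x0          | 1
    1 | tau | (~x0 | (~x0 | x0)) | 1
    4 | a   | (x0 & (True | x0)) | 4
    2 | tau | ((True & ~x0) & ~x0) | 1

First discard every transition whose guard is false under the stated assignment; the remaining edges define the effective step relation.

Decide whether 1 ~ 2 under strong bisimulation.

Compute ~ classes (split until stable):
  π0 = {{0,1,2,3,4}}
  π1 = {{0},{1},{2},{3},{4}}
5 equivalence class(es) (converged in 2)
1∈{1}, 2∈{2}

Answer: NOT BISIMILAR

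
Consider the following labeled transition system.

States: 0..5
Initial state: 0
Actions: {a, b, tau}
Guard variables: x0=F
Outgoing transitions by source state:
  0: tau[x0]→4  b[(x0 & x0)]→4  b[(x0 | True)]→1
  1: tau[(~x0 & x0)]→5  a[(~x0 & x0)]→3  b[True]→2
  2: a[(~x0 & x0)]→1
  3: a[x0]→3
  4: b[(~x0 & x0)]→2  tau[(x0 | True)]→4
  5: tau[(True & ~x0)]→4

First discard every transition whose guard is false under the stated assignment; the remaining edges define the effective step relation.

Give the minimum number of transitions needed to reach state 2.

Answer: 2

Trace:
BFS to 2:
  depth 0: {0}
  depth 1: {1}
  depth 2: {2}
first hit 2 at d=2 via b·b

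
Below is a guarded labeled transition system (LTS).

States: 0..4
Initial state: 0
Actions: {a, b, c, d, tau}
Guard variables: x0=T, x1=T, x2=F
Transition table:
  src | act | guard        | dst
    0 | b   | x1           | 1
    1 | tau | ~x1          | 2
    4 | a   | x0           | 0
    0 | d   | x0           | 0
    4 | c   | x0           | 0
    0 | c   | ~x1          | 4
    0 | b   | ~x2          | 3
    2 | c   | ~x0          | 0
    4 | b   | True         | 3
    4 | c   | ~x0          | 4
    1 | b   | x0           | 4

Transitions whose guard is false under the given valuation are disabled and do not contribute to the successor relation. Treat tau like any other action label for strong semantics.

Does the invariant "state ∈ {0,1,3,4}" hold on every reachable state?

Answer: INVARIANT HOLDS

Analysis:
Inv-set: {0,1,3,4}
Reach set: {0,1,3,4}
  0: safe
  1: safe
  3: safe
  4: safe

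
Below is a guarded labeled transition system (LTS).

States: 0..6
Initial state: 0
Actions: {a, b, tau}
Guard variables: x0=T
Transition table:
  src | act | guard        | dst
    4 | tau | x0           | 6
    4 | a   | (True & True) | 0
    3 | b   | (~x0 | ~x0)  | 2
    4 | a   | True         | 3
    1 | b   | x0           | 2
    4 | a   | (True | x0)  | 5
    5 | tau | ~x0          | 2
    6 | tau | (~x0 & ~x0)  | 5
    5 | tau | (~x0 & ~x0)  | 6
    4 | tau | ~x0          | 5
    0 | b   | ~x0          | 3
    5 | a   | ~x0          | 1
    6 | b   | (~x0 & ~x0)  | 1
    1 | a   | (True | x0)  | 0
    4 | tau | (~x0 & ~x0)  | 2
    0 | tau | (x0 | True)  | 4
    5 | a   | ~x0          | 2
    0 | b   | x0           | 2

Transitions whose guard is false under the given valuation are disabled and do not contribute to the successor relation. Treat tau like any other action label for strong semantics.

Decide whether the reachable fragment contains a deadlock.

Answer: DEADLOCK at state 2

Analysis:
R = {0,2,3,4,5,6}
  0: b→2  tau→4  [2 exit(s)]
  2: ∅  [STUCK]
  3: ∅  [STUCK]
  4: a→0  a→3  a→5  tau→6  [4 exit(s)]
  5: ∅  [STUCK]
  6: ∅  [STUCK]
Path to 2: b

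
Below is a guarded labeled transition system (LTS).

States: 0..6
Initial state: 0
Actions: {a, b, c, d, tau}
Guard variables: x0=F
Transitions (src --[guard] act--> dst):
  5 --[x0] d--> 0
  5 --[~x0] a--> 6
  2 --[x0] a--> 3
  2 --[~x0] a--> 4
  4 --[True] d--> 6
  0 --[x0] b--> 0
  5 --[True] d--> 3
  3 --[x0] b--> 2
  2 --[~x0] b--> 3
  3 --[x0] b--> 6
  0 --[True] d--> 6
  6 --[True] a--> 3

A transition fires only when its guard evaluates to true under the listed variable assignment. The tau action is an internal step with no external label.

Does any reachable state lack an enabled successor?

Answer: DEADLOCK at state 3

Working:
Reach set: {0,3,6}
  0: d→6  [deg 1]
  3: ∅  [deadlock]
  6: a→3  [deg 1]
trace reaching 3: d·a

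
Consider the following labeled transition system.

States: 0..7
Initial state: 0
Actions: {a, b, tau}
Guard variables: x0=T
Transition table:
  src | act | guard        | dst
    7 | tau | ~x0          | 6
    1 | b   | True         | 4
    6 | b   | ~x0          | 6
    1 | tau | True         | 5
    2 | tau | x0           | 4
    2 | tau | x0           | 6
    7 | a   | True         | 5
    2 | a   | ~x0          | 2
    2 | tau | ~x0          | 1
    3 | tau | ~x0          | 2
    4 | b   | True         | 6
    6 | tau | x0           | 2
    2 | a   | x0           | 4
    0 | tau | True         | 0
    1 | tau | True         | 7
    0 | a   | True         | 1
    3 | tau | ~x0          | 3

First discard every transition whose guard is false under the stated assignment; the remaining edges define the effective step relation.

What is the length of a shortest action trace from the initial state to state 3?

Breadth-first toward 3:
  depth 0: {0}
  depth 1: {1}
  depth 2: {4,5,7}
  depth 3: {6}
  depth 4: {2}
3 never appears.

Answer: UNREACHABLE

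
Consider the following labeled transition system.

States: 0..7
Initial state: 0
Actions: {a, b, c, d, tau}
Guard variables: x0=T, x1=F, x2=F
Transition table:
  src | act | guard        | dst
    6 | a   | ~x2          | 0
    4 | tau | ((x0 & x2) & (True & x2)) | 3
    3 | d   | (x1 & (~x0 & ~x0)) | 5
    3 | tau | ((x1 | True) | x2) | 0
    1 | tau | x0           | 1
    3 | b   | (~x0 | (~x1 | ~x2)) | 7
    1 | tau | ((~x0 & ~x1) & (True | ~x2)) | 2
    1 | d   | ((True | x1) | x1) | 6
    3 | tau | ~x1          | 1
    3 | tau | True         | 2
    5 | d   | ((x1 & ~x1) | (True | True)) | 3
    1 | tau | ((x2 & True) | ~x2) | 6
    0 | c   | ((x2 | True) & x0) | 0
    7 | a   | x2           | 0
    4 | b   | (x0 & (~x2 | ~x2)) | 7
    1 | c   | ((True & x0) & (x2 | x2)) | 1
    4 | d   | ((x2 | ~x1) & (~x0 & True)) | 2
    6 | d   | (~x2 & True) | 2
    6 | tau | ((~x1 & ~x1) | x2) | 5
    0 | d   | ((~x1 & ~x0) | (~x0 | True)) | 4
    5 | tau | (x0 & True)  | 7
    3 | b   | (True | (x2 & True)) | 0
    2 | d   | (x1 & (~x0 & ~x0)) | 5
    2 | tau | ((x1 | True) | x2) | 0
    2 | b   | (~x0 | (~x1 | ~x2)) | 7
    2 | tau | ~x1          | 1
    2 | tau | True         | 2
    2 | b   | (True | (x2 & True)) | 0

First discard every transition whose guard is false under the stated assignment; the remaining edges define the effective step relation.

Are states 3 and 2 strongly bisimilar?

Bisimulation quotient by refinement:
  round 0: {{0,1,2,3,4,5,6,7}}
  round 1: {{0},{1,5},{2,3},{4},{6},{7}}
  round 2: {{0},{1},{2,3},{4},{5},{6},{7}}
Fixed point at round 3; 7 class(es).
3∈{2,3}, 2∈{2,3}

Answer: BISIMILAR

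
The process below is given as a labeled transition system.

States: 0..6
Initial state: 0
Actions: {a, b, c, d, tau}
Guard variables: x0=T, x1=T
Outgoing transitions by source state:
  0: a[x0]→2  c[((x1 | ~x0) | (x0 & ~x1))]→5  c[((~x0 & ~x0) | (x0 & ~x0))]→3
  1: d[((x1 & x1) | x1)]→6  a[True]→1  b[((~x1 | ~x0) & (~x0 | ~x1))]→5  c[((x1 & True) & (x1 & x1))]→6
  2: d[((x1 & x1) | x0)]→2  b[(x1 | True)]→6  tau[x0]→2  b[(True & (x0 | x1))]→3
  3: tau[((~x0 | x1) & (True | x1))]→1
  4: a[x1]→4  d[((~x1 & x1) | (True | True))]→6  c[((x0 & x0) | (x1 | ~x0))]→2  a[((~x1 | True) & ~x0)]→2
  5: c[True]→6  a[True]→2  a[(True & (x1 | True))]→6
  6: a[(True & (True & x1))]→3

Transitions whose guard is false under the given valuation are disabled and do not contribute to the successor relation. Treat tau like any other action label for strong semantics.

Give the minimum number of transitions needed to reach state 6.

Answer: 2

Trace:
Layered search for 6:
  depth 0: {0}
  depth 1: {2,5}
  depth 2: {3,6}
depth(6)=2, e.g. a·b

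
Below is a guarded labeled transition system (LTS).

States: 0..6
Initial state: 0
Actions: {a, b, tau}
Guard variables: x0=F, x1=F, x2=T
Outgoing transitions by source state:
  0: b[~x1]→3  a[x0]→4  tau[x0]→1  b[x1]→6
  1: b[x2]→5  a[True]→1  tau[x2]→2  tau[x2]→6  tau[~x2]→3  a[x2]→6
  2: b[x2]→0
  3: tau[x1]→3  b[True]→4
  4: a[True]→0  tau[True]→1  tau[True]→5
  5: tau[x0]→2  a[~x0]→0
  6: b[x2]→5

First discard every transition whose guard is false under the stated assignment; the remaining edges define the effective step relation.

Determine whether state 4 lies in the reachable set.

After dropping false guards: 13 live edges.
Layer 0: {0}
Layer 1: {3}  now seen {0,3}
Layer 2: {4}  now seen {0,3,4}
Layer 3: {1,5}  now seen {0,1,3,4,5}
Layer 4: {2,6}  now seen {0,1,2,3,4,5,6}
Reach set: {0,1,2,3,4,5,6}
witness 4: b·b

Answer: REACHABLE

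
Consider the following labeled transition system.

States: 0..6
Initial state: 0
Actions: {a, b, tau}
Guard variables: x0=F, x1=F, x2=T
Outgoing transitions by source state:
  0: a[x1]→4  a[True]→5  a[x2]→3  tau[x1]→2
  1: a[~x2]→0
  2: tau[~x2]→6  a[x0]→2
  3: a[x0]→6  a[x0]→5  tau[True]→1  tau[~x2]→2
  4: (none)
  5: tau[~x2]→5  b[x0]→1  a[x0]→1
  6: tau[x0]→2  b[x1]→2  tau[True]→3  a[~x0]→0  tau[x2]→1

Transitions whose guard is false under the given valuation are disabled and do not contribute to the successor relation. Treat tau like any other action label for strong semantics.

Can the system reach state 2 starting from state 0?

Guard filter leaves 6 enabled edge(s).
L0 = {0}
L1 = {3,5}  cumulative {0,3,5}
L2 = {1}  cumulative {0,1,3,5}
R = {0,1,3,5}

Answer: UNREACHABLE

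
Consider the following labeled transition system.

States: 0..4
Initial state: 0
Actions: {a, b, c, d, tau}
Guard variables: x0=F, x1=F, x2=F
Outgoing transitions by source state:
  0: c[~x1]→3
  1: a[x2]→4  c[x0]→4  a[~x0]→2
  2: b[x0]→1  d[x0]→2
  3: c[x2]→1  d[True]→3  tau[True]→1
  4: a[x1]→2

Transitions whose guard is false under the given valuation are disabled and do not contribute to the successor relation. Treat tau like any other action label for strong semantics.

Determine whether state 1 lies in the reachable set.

Answer: REACHABLE

Trace:
After dropping false guards: 4 live edges.
depth 0: {0}
depth 1: {3}  cumulative {0,3}
depth 2: {1}  cumulative {0,1,3}
depth 3: {2}  cumulative {0,1,2,3}
Reachable = {0,1,2,3}
trace reaching 1: c·tau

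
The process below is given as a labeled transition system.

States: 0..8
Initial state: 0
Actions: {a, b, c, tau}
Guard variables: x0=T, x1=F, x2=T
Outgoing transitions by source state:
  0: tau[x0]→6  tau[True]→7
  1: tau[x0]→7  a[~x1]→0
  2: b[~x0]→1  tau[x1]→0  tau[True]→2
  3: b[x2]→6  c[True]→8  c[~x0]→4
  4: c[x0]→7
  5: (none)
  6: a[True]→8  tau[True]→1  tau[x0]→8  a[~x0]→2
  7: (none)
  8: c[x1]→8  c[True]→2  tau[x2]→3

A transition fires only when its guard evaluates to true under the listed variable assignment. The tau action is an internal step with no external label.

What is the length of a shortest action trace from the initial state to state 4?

Answer: UNREACHABLE

Analysis:
Layered search for 4:
  depth 0: {0}
  depth 1: {6,7}
  depth 2: {1,8}
  depth 3: {2,3}
4 never appears.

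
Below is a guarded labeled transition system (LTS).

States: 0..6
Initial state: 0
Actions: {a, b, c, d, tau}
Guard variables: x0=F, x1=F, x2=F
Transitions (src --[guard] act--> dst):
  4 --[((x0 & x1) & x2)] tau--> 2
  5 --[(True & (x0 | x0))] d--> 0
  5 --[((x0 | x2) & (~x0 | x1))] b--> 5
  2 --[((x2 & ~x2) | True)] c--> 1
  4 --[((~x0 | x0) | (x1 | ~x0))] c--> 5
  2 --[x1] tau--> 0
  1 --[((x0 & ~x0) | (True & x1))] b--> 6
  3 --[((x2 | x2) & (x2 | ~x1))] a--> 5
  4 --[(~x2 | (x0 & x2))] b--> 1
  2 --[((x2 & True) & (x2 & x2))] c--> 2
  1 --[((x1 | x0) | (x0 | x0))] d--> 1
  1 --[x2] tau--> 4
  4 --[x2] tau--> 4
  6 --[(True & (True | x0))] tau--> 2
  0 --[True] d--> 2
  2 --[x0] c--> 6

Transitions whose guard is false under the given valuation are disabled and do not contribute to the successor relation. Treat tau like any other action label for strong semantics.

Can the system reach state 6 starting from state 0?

Answer: UNREACHABLE

Analysis:
After dropping false guards: 5 live edges.
depth 0: {0}
depth 1: {2}  cumulative {0,2}
depth 2: {1}  cumulative {0,1,2}
R = {0,1,2}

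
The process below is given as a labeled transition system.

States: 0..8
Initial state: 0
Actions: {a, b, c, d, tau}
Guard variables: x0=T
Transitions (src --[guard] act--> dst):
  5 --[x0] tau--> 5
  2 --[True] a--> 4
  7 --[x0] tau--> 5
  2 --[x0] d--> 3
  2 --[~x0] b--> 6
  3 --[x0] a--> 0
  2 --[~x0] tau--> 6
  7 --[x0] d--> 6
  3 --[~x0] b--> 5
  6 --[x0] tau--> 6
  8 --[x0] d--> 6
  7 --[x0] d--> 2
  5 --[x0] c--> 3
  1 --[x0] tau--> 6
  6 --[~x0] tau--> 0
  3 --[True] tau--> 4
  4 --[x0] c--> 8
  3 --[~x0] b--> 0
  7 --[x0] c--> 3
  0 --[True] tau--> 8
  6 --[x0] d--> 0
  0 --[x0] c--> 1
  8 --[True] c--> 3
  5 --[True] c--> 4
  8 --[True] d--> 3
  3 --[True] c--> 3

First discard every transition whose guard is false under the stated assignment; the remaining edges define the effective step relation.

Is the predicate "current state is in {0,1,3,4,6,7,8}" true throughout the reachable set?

Answer: INVARIANT HOLDS

Trace:
Inv-set: {0,1,3,4,6,7,8}
R = {0,1,3,4,6,8}
  0: ✓
  1: ✓
  3: ✓
  4: ✓
  6: ✓
  8: ✓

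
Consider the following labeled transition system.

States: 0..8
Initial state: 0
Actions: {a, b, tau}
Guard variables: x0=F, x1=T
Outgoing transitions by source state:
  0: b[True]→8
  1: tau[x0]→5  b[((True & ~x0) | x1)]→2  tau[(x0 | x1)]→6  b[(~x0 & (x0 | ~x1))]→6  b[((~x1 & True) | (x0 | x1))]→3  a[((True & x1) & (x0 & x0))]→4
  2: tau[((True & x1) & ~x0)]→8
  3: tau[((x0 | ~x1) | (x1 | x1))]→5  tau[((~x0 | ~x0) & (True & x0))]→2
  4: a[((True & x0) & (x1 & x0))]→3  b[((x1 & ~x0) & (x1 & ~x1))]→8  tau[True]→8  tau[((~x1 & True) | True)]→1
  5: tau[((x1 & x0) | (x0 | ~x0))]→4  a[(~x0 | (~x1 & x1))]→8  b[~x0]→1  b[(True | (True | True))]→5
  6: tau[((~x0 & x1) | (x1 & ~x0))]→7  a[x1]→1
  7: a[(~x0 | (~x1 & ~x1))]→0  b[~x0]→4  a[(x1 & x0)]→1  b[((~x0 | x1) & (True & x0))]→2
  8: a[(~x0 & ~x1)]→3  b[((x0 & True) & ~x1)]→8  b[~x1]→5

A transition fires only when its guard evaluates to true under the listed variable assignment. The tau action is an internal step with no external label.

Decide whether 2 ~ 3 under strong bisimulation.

Answer: NOT BISIMILAR

Trace:
Compute ~ classes (split until stable):
  round 0: {{0,1,2,3,4,5,6,7,8}}
  round 1: {{0},{1},{2,3,4},{5},{6},{7},{8}}
  round 2: {{0},{1},{2},{3},{4},{5},{6},{7},{8}}
Fixed point at round 3; 9 class(es).
2∈{2}, 3∈{3}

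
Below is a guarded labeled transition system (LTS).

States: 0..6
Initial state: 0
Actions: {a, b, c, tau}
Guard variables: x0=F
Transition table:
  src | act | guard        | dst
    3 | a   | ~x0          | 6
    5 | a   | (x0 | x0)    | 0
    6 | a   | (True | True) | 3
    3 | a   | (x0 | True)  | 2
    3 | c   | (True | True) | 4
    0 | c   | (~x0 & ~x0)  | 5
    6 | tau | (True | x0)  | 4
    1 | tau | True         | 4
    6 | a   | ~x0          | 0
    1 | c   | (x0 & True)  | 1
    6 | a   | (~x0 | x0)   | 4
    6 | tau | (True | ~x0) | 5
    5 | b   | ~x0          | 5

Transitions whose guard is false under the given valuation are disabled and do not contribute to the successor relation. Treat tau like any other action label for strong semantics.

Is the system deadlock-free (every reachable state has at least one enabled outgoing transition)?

Answer: DEADLOCK-FREE

Trace:
Reachable = {0,5}
  0: c→5  [1 exit(s)]
  5: b→5  [1 exit(s)]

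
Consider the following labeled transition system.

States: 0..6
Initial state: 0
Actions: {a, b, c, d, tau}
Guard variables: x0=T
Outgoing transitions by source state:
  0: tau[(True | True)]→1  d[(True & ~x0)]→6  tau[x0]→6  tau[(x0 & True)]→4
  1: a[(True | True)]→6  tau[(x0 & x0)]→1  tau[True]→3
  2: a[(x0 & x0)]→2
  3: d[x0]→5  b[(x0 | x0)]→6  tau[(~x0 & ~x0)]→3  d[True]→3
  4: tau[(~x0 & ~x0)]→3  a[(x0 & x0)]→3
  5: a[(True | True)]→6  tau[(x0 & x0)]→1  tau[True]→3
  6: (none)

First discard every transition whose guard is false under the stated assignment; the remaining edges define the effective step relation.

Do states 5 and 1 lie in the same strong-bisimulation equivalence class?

Answer: BISIMILAR

Trace:
Compute ~ classes (split until stable):
  π0 = {{0,1,2,3,4,5,6}}
  π1 = {{0},{1,5},{2,4},{3},{6}}
  π2 = {{0},{1,5},{2},{3},{4},{6}}
stable after 3 split(s): 6 block(s)
class of 5: {1,5}; class of 1: {1,5}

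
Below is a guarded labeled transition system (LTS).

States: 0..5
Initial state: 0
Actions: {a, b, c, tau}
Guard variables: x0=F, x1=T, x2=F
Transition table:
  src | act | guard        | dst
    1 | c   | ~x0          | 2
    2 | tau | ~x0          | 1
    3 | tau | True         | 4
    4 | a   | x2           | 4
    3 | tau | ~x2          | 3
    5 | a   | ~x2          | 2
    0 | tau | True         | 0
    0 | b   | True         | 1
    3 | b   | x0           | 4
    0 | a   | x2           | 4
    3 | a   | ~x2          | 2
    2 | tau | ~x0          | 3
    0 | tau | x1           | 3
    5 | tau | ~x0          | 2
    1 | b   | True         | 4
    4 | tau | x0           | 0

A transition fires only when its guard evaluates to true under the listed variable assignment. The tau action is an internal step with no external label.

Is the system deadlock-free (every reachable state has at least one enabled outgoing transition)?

Reachable = {0,1,2,3,4}
  0: b→1  tau→0  tau→3  [3 out]
  1: b→4  c→2  [2 out]
  2: tau→1  tau→3  [2 out]
  3: a→2  tau→3  tau→4  [3 out]
  4: ∅  [no exit]
witness 4: tau·tau

Answer: DEADLOCK at state 4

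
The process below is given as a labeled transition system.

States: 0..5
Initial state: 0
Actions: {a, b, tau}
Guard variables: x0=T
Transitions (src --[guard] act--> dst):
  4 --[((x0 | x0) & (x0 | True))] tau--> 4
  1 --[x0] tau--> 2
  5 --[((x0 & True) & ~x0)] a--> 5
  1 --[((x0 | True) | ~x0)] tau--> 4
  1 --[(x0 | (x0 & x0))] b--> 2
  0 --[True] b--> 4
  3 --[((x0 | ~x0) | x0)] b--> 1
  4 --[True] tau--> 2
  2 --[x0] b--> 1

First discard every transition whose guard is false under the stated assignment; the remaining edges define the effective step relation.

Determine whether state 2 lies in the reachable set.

After dropping false guards: 8 live edges.
depth 0: {0}
depth 1: {4}  cumulative {0,4}
depth 2: {2}  cumulative {0,2,4}
depth 3: {1}  cumulative {0,1,2,4}
Reach set: {0,1,2,4}
witness 2: b·tau

Answer: REACHABLE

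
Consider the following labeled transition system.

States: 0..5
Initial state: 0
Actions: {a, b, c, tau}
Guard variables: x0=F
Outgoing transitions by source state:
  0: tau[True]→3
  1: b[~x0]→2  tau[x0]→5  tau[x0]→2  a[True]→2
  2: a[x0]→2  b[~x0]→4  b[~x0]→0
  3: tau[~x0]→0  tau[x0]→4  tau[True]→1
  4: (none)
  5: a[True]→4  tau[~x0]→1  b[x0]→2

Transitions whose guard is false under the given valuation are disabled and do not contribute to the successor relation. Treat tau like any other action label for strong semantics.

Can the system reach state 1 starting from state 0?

After dropping false guards: 9 live edges.
depth 0: {0}
depth 1: {3}  now seen {0,3}
depth 2: {1}  now seen {0,1,3}
depth 3: {2}  now seen {0,1,2,3}
depth 4: {4}  now seen {0,1,2,3,4}
Reachable = {0,1,2,3,4}
Path to 1: tau·tau

Answer: REACHABLE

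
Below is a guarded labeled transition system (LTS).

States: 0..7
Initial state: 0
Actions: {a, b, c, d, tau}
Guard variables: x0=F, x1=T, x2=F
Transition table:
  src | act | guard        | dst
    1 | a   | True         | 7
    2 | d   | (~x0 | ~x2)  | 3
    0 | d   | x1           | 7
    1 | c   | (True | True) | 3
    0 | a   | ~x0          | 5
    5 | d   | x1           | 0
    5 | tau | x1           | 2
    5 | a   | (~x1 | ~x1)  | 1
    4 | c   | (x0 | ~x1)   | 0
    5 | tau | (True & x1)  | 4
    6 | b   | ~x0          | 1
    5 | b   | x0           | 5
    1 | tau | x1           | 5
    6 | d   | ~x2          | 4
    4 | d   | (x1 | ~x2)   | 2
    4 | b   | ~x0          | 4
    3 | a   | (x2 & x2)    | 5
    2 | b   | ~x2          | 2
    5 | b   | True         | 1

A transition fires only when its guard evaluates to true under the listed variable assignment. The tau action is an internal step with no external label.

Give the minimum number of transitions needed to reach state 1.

Layered search for 1:
  Layer 0: {0}
  Layer 1: {5,7}
  Layer 2: {1,2,4}
first hit 1 at d=2 via a·b

Answer: 2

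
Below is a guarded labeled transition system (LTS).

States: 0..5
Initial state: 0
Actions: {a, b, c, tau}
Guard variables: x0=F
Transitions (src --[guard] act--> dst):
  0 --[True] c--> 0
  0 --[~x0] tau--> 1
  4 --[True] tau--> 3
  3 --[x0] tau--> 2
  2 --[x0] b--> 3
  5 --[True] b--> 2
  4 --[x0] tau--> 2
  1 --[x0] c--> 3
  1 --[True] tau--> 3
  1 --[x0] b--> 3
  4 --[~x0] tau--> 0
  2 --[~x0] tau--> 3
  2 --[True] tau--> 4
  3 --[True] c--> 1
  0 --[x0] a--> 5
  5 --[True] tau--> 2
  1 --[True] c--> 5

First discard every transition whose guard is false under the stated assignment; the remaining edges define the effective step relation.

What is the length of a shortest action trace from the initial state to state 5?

BFS to 5:
  depth 0: {0}
  depth 1: {1}
  depth 2: {3,5}
first hit 5 at d=2 via tau·c

Answer: 2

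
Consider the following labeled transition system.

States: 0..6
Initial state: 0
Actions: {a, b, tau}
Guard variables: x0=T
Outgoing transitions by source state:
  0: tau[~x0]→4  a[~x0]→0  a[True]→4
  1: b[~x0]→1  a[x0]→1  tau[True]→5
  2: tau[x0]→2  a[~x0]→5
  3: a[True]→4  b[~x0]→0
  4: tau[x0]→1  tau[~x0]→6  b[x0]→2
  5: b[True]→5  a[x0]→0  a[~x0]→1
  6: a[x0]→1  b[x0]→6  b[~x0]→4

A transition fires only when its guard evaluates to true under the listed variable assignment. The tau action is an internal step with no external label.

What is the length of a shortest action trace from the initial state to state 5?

BFS to 5:
  Layer 0: {0}
  Layer 1: {4}
  Layer 2: {1,2}
  Layer 3: {5}
5 enters at depth 3; path a·tau·tau

Answer: 3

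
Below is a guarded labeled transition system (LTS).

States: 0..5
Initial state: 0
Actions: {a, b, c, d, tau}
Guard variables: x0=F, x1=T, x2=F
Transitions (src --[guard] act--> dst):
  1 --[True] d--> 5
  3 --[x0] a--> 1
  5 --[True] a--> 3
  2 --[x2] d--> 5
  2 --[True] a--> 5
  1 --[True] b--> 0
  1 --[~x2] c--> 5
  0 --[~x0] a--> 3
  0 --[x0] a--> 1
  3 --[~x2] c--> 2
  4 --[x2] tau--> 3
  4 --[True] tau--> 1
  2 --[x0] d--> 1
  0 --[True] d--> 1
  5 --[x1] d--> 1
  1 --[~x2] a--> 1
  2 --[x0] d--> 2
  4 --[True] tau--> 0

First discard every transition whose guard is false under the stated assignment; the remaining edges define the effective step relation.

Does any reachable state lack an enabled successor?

R = {0,1,2,3,5}
  0: a→3  d→1  [2 exit(s)]
  1: a→1  b→0  c→5  d→5  [4 exit(s)]
  2: a→5  [1 exit(s)]
  3: c→2  [1 exit(s)]
  5: a→3  d→1  [2 exit(s)]

Answer: DEADLOCK-FREE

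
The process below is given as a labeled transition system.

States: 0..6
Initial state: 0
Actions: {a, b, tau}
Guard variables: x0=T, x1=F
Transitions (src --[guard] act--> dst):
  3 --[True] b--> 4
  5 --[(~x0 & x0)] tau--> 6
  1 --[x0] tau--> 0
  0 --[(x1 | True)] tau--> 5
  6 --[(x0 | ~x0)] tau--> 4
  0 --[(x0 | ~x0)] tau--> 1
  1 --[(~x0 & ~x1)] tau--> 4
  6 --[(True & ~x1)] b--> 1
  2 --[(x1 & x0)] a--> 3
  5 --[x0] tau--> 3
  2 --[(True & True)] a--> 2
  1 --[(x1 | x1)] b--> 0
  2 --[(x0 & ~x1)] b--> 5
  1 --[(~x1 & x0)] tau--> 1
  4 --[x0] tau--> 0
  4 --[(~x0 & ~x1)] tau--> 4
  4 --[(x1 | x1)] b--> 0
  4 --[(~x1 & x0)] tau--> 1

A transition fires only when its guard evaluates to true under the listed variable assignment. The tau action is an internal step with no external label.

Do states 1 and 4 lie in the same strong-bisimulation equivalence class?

Answer: BISIMILAR

Analysis:
Compute ~ classes (split until stable):
  P[0] = {{0,1,2,3,4,5,6}}
  P[1] = {{0,1,4,5},{2},{3},{6}}
  P[2] = {{0,1,4},{2},{3},{5},{6}}
  P[3] = {{0},{1,4},{2},{3},{5},{6}}
6 equivalence class(es) (converged in 4)
[1]={1,4}  [4]={1,4}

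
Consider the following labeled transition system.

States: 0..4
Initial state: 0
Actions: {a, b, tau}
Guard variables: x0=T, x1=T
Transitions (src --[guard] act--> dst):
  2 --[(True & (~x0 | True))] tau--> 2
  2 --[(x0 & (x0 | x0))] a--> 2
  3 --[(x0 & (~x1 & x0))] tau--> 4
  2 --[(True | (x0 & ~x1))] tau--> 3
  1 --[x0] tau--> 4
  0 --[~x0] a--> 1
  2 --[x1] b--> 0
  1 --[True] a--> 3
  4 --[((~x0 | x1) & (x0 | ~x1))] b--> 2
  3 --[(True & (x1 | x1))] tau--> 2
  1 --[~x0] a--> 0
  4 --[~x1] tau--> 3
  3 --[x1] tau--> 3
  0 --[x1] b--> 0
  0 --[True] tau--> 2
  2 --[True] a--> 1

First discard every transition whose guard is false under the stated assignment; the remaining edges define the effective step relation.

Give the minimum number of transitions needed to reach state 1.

Breadth-first toward 1:
  L0 = {0}
  L1 = {2}
  L2 = {1,3}
1 enters at depth 2; path tau·a

Answer: 2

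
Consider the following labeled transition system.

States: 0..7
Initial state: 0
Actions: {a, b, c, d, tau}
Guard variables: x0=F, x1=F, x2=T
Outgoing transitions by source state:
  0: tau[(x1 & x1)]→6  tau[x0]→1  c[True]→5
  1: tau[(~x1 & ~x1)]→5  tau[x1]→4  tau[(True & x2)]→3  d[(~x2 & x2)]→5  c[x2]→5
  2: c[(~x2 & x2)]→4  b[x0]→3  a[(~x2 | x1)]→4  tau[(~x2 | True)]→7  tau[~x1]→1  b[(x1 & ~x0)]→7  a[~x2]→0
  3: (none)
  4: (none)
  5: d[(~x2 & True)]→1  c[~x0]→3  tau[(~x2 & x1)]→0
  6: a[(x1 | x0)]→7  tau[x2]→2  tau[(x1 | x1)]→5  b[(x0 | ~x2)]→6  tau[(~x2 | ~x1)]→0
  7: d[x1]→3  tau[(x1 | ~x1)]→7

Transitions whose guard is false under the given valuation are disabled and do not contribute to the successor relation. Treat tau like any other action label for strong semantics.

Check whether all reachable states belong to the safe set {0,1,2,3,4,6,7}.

Answer: INVARIANT VIOLATED at state 5

Trace:
Safe = {0,1,2,3,4,6,7}
Reachable = {0,3,5}
  0: ✓
  3: ✓
  5: VIOLATES
witness against invariant: c → 5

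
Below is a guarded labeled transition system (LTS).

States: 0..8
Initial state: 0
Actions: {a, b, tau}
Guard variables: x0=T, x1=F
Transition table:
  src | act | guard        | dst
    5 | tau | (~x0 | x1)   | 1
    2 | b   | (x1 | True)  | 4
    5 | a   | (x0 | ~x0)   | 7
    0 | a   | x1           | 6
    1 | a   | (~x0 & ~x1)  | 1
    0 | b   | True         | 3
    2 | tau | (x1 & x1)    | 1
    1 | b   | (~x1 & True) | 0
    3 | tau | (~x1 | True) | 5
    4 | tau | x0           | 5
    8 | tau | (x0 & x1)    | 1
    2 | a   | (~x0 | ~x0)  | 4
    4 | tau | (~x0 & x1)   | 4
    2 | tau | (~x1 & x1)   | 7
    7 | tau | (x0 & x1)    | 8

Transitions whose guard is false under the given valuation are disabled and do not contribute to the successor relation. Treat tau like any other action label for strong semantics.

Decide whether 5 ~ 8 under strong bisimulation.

Answer: NOT BISIMILAR

Analysis:
Bisimulation quotient by refinement:
  round 0: {{0,1,2,3,4,5,6,7,8}}
  round 1: {{0,1,2},{3,4},{5},{6,7,8}}
  round 2: {{0,2},{1},{3,4},{5},{6,7,8}}
5 equivalence class(es) (converged in 3)
[5]={5}  [8]={6,7,8}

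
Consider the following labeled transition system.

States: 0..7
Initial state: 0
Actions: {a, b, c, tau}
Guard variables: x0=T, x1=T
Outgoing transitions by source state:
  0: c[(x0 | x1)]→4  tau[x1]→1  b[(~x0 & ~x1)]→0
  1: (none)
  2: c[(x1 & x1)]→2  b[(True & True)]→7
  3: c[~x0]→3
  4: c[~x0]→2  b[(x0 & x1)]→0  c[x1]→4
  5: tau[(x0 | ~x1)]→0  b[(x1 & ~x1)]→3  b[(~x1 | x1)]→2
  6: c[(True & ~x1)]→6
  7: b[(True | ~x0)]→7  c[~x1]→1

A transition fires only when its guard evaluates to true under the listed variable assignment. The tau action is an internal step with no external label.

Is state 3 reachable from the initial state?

9 transition(s) survive guard evaluation.
L0 = {0}
L1 = {1,4}  now seen {0,1,4}
R = {0,1,4}

Answer: UNREACHABLE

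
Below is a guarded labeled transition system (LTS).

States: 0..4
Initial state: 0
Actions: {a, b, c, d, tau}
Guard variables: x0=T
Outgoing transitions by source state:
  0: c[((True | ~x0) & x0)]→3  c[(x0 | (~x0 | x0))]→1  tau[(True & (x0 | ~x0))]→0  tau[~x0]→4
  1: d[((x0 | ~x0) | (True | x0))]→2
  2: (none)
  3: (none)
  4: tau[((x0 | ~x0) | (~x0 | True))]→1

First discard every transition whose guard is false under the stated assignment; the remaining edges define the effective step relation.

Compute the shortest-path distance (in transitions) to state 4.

BFS to 4:
  L0 = {0}
  L1 = {1,3}
  L2 = {2}
4 never appears.

Answer: UNREACHABLE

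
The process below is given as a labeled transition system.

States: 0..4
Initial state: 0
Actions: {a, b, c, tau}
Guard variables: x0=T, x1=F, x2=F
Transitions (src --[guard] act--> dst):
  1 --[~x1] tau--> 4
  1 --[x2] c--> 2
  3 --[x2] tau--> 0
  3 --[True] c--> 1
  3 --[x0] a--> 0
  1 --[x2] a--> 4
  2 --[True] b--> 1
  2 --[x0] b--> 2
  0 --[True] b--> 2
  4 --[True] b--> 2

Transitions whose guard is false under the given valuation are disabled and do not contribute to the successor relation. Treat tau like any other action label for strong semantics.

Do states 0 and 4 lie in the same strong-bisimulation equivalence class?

Answer: BISIMILAR

Trace:
Compute ~ classes (split until stable):
  round 0: {{0,1,2,3,4}}
  round 1: {{0,2,4},{1},{3}}
  round 2: {{0,4},{1},{2},{3}}
stable after 3 split(s): 4 block(s)
class of 0: {0,4}; class of 4: {0,4}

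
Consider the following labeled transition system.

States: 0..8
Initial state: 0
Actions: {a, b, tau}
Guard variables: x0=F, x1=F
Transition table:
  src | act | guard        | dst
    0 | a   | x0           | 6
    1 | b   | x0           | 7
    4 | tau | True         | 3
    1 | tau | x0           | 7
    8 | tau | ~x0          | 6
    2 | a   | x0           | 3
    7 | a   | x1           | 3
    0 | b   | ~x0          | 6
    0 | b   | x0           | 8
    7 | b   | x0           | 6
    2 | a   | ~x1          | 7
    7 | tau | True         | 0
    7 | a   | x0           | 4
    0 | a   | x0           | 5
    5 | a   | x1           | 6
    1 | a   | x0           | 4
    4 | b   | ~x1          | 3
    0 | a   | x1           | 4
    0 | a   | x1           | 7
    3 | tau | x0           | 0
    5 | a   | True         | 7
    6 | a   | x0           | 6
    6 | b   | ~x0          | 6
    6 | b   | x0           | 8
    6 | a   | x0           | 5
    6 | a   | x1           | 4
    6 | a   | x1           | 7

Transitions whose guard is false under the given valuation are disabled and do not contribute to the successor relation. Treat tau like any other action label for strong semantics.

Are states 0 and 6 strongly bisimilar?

Answer: BISIMILAR

Working:
Refine partition for ~:
  round 0: {{0,1,2,3,4,5,6,7,8}}
  round 1: {{0,6},{1,3},{2,5},{4},{7,8}}
stable after 2 split(s): 5 block(s)
class of 0: {0,6}; class of 6: {0,6}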